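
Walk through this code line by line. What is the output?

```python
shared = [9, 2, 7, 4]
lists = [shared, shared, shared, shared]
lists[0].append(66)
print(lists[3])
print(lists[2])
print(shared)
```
[9, 2, 7, 4, 66]
[9, 2, 7, 4, 66]
[9, 2, 7, 4, 66]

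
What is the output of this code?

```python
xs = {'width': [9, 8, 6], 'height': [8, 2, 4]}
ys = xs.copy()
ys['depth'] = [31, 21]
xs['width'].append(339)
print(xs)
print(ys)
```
{'width': [9, 8, 6, 339], 'height': [8, 2, 4]}
{'width': [9, 8, 6, 339], 'height': [8, 2, 4], 'depth': [31, 21]}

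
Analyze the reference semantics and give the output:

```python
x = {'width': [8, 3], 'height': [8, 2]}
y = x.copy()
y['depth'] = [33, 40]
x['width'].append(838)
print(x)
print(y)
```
{'width': [8, 3, 838], 'height': [8, 2]}
{'width': [8, 3, 838], 'height': [8, 2], 'depth': [33, 40]}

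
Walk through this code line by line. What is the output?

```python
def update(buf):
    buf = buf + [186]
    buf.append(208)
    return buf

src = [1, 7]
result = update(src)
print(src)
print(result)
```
[1, 7]
[1, 7, 186, 208]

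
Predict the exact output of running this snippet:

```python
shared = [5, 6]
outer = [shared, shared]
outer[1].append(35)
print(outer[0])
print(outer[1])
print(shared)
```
[5, 6, 35]
[5, 6, 35]
[5, 6, 35]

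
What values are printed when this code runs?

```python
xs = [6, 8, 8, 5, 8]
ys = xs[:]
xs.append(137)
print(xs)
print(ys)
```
[6, 8, 8, 5, 8, 137]
[6, 8, 8, 5, 8]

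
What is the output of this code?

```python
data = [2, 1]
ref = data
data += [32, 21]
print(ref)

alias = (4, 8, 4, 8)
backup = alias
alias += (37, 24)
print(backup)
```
[2, 1, 32, 21]
(4, 8, 4, 8)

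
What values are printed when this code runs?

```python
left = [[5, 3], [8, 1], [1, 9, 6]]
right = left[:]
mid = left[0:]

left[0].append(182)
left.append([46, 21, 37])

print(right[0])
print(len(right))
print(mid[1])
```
[5, 3, 182]
3
[8, 1]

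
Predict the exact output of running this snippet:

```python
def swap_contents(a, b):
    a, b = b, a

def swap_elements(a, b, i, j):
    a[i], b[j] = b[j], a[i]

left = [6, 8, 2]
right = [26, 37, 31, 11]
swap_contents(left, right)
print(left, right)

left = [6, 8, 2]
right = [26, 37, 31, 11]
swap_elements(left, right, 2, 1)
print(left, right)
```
[6, 8, 2] [26, 37, 31, 11]
[6, 8, 37] [26, 2, 31, 11]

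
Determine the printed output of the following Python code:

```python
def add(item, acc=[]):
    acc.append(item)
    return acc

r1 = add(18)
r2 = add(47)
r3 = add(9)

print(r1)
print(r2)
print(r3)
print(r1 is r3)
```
[18, 47, 9]
[18, 47, 9]
[18, 47, 9]
True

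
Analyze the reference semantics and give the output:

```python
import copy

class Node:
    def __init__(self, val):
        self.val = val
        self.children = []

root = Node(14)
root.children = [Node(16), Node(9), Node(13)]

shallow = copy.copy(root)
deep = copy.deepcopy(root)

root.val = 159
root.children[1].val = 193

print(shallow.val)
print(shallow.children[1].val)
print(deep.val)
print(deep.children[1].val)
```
14
193
14
9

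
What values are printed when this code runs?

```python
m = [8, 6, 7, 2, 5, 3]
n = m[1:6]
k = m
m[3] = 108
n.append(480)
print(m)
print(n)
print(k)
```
[8, 6, 7, 108, 5, 3]
[6, 7, 2, 5, 3, 480]
[8, 6, 7, 108, 5, 3]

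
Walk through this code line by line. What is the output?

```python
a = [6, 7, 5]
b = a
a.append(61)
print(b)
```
[6, 7, 5, 61]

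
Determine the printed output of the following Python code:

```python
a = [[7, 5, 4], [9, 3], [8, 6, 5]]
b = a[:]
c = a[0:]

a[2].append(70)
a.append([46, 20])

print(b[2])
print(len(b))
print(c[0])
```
[8, 6, 5, 70]
3
[7, 5, 4]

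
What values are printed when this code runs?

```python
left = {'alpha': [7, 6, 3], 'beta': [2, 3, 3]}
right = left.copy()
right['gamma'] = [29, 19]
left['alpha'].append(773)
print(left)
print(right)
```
{'alpha': [7, 6, 3, 773], 'beta': [2, 3, 3]}
{'alpha': [7, 6, 3, 773], 'beta': [2, 3, 3], 'gamma': [29, 19]}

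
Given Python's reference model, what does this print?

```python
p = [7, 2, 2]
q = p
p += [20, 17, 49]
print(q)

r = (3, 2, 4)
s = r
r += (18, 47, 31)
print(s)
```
[7, 2, 2, 20, 17, 49]
(3, 2, 4)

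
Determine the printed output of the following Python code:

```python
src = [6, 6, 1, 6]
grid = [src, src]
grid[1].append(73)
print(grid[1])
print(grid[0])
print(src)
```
[6, 6, 1, 6, 73]
[6, 6, 1, 6, 73]
[6, 6, 1, 6, 73]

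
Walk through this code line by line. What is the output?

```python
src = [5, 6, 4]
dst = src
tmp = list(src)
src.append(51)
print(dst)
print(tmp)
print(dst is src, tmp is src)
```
[5, 6, 4, 51]
[5, 6, 4]
True False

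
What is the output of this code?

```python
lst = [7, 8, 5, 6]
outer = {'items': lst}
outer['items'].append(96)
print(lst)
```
[7, 8, 5, 6, 96]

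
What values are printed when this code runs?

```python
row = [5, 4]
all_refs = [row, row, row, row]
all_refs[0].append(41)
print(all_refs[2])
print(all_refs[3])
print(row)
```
[5, 4, 41]
[5, 4, 41]
[5, 4, 41]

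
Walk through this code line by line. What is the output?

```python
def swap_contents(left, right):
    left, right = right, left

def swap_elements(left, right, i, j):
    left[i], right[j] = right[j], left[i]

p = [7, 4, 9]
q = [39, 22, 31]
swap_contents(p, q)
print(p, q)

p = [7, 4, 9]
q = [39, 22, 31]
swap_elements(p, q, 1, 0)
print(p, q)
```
[7, 4, 9] [39, 22, 31]
[7, 39, 9] [4, 22, 31]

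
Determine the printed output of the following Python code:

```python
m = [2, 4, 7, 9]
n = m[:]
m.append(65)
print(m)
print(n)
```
[2, 4, 7, 9, 65]
[2, 4, 7, 9]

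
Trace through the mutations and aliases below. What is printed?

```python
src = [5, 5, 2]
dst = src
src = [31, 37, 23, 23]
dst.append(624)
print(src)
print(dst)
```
[31, 37, 23, 23]
[5, 5, 2, 624]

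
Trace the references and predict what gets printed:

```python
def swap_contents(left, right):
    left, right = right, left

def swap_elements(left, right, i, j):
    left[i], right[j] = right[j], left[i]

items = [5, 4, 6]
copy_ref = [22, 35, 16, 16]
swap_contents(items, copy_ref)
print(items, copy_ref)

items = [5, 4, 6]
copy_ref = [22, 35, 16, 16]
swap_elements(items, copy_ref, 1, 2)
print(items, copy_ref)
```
[5, 4, 6] [22, 35, 16, 16]
[5, 16, 6] [22, 35, 4, 16]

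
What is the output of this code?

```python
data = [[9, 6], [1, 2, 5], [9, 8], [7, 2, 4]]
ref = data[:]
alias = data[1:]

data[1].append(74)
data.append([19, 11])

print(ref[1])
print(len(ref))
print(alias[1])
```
[1, 2, 5, 74]
4
[9, 8]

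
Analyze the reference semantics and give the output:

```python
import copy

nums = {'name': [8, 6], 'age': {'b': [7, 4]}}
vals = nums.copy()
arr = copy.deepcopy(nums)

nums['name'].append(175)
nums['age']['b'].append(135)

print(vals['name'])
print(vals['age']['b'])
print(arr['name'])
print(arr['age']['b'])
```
[8, 6, 175]
[7, 4, 135]
[8, 6]
[7, 4]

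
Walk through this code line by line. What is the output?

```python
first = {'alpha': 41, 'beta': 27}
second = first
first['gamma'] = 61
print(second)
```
{'alpha': 41, 'beta': 27, 'gamma': 61}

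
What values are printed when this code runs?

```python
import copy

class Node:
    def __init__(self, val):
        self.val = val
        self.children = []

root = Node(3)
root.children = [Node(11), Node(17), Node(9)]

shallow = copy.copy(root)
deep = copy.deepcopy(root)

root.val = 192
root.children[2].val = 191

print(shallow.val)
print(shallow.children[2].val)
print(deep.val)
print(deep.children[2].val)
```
3
191
3
9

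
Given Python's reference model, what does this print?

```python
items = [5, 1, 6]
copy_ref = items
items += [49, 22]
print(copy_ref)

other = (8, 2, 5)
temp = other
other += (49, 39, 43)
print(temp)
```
[5, 1, 6, 49, 22]
(8, 2, 5)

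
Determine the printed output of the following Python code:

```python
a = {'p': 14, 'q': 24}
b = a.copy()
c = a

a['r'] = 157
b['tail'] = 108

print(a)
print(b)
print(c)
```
{'p': 14, 'q': 24, 'r': 157}
{'p': 14, 'q': 24, 'tail': 108}
{'p': 14, 'q': 24, 'r': 157}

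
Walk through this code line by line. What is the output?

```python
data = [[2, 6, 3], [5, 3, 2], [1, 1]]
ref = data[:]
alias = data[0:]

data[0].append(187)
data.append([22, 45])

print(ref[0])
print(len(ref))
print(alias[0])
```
[2, 6, 3, 187]
3
[2, 6, 3, 187]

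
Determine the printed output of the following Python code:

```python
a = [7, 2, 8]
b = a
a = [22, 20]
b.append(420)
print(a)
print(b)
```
[22, 20]
[7, 2, 8, 420]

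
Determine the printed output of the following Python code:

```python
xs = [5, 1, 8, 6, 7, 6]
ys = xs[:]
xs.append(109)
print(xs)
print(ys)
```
[5, 1, 8, 6, 7, 6, 109]
[5, 1, 8, 6, 7, 6]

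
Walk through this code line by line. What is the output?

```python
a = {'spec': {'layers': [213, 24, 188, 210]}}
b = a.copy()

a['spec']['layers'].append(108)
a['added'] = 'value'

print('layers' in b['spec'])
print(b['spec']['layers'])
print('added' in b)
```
True
[213, 24, 188, 210, 108]
False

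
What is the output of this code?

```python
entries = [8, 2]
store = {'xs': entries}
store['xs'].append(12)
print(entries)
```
[8, 2, 12]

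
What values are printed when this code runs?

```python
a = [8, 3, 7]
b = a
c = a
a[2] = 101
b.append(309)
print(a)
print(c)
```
[8, 3, 101, 309]
[8, 3, 101, 309]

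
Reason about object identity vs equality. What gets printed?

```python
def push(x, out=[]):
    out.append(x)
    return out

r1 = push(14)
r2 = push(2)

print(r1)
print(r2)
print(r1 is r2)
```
[14, 2]
[14, 2]
True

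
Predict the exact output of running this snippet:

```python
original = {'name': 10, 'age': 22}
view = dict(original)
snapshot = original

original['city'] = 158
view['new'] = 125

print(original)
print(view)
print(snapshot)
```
{'name': 10, 'age': 22, 'city': 158}
{'name': 10, 'age': 22, 'new': 125}
{'name': 10, 'age': 22, 'city': 158}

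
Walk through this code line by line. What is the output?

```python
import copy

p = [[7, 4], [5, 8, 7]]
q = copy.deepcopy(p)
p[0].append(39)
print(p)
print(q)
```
[[7, 4, 39], [5, 8, 7]]
[[7, 4], [5, 8, 7]]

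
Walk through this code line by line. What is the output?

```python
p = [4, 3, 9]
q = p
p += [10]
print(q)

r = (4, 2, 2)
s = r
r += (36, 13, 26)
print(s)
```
[4, 3, 9, 10]
(4, 2, 2)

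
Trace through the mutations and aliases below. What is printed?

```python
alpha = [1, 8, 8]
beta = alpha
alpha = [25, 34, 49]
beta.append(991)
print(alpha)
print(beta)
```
[25, 34, 49]
[1, 8, 8, 991]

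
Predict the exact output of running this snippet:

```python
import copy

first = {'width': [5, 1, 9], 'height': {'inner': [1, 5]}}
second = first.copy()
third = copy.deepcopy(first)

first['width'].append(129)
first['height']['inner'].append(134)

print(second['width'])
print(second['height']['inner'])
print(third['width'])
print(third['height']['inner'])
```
[5, 1, 9, 129]
[1, 5, 134]
[5, 1, 9]
[1, 5]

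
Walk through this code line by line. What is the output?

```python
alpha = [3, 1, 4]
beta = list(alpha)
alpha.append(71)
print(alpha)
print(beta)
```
[3, 1, 4, 71]
[3, 1, 4]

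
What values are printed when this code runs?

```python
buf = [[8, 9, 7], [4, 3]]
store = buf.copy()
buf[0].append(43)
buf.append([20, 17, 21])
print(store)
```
[[8, 9, 7, 43], [4, 3]]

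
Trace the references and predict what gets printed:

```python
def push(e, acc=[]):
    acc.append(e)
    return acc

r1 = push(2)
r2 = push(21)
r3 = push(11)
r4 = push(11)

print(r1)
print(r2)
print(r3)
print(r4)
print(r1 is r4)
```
[2, 21, 11, 11]
[2, 21, 11, 11]
[2, 21, 11, 11]
[2, 21, 11, 11]
True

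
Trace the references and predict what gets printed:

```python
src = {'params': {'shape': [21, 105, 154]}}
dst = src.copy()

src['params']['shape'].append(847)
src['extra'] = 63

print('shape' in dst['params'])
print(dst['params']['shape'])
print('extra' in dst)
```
True
[21, 105, 154, 847]
False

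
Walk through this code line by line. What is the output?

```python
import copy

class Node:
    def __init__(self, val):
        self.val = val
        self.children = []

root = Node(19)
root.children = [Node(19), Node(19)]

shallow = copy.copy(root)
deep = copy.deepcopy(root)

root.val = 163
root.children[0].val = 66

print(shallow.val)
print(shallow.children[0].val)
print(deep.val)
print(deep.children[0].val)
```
19
66
19
19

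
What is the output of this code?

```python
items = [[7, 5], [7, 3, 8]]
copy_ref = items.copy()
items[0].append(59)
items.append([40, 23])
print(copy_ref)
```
[[7, 5, 59], [7, 3, 8]]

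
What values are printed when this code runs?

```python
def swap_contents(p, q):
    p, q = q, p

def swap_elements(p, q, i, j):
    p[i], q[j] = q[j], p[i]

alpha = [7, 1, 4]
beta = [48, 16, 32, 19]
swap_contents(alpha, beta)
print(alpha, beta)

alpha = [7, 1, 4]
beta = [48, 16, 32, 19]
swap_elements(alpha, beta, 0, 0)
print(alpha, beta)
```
[7, 1, 4] [48, 16, 32, 19]
[48, 1, 4] [7, 16, 32, 19]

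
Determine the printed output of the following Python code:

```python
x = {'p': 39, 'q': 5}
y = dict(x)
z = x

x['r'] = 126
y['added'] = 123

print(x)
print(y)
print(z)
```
{'p': 39, 'q': 5, 'r': 126}
{'p': 39, 'q': 5, 'added': 123}
{'p': 39, 'q': 5, 'r': 126}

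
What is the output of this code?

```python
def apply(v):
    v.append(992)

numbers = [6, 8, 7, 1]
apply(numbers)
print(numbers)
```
[6, 8, 7, 1, 992]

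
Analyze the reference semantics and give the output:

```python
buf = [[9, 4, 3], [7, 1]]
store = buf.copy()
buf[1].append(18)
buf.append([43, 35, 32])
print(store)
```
[[9, 4, 3], [7, 1, 18]]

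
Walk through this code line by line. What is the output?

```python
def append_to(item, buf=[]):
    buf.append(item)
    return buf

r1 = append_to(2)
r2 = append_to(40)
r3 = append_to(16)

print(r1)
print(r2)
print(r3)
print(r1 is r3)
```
[2, 40, 16]
[2, 40, 16]
[2, 40, 16]
True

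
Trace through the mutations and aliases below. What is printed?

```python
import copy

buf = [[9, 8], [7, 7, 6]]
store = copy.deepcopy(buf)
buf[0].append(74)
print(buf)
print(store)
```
[[9, 8, 74], [7, 7, 6]]
[[9, 8], [7, 7, 6]]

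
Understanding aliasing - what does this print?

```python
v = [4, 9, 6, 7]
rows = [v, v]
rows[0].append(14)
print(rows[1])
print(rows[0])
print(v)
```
[4, 9, 6, 7, 14]
[4, 9, 6, 7, 14]
[4, 9, 6, 7, 14]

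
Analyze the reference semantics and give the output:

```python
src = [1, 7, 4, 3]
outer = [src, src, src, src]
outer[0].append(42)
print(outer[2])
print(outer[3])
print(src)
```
[1, 7, 4, 3, 42]
[1, 7, 4, 3, 42]
[1, 7, 4, 3, 42]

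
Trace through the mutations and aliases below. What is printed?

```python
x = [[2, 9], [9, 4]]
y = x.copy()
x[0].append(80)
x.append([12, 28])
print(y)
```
[[2, 9, 80], [9, 4]]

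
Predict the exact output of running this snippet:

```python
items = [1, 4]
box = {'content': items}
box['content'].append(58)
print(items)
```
[1, 4, 58]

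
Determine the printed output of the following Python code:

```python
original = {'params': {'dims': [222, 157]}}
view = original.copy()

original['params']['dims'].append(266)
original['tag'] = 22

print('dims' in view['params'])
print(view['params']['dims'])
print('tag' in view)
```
True
[222, 157, 266]
False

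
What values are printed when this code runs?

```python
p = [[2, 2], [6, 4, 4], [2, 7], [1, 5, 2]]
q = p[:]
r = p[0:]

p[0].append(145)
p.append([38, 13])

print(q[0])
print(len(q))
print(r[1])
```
[2, 2, 145]
4
[6, 4, 4]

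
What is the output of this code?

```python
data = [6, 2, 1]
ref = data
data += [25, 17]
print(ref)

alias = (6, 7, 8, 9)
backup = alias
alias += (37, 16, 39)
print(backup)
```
[6, 2, 1, 25, 17]
(6, 7, 8, 9)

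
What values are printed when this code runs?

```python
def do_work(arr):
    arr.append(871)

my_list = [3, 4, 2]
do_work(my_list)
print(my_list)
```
[3, 4, 2, 871]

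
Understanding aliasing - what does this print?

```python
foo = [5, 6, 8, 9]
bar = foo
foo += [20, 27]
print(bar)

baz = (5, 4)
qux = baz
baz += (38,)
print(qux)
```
[5, 6, 8, 9, 20, 27]
(5, 4)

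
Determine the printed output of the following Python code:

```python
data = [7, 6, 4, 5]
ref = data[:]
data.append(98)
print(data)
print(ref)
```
[7, 6, 4, 5, 98]
[7, 6, 4, 5]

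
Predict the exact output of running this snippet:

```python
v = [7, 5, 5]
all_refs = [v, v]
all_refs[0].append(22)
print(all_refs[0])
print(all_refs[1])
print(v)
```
[7, 5, 5, 22]
[7, 5, 5, 22]
[7, 5, 5, 22]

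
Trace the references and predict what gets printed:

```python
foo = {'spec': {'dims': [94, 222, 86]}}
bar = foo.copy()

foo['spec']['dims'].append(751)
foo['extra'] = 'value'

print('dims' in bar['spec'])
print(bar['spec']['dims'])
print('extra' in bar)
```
True
[94, 222, 86, 751]
False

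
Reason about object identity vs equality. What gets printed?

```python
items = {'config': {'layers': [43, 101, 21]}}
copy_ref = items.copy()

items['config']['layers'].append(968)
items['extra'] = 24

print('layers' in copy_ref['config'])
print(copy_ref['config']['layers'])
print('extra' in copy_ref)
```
True
[43, 101, 21, 968]
False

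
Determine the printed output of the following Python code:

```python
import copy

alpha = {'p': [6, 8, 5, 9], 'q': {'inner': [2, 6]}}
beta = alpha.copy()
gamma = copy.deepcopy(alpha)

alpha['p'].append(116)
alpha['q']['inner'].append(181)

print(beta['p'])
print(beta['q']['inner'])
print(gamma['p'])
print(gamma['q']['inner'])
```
[6, 8, 5, 9, 116]
[2, 6, 181]
[6, 8, 5, 9]
[2, 6]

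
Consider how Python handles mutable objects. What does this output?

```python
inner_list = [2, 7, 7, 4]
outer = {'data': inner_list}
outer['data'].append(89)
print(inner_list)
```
[2, 7, 7, 4, 89]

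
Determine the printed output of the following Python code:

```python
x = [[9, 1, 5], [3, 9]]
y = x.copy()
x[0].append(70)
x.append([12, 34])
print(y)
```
[[9, 1, 5, 70], [3, 9]]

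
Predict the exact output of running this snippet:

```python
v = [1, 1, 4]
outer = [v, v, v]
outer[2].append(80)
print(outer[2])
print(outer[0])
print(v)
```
[1, 1, 4, 80]
[1, 1, 4, 80]
[1, 1, 4, 80]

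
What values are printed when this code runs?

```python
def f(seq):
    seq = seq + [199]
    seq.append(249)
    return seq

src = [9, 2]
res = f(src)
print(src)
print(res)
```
[9, 2]
[9, 2, 199, 249]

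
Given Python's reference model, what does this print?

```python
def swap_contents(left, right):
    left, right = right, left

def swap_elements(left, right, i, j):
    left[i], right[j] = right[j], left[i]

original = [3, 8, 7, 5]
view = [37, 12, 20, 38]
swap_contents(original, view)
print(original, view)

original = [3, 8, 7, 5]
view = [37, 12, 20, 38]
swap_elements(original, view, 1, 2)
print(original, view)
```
[3, 8, 7, 5] [37, 12, 20, 38]
[3, 20, 7, 5] [37, 12, 8, 38]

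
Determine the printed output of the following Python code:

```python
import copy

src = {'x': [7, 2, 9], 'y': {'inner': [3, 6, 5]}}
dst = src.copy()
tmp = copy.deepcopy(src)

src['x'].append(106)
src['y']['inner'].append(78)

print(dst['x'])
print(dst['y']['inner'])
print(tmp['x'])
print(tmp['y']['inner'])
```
[7, 2, 9, 106]
[3, 6, 5, 78]
[7, 2, 9]
[3, 6, 5]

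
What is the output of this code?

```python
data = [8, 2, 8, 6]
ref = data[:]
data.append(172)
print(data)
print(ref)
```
[8, 2, 8, 6, 172]
[8, 2, 8, 6]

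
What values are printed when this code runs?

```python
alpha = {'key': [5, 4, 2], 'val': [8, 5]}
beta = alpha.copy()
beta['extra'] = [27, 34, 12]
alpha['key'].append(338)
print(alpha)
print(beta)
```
{'key': [5, 4, 2, 338], 'val': [8, 5]}
{'key': [5, 4, 2, 338], 'val': [8, 5], 'extra': [27, 34, 12]}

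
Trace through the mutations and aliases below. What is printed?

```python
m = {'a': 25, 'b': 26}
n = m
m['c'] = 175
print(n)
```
{'a': 25, 'b': 26, 'c': 175}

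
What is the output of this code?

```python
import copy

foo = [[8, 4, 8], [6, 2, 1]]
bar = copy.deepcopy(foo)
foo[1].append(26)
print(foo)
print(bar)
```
[[8, 4, 8], [6, 2, 1, 26]]
[[8, 4, 8], [6, 2, 1]]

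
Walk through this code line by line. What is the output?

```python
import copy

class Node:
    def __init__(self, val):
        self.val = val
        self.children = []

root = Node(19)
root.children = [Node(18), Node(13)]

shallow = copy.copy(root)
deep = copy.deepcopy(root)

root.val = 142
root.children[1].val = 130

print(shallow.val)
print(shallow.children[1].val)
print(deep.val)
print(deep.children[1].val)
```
19
130
19
13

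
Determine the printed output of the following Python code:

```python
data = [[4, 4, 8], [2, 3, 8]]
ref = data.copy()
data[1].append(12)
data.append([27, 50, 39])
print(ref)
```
[[4, 4, 8], [2, 3, 8, 12]]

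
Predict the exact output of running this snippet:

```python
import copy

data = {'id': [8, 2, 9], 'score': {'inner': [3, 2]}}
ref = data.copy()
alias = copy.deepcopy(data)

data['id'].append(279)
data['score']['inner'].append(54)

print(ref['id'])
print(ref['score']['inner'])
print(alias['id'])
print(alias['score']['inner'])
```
[8, 2, 9, 279]
[3, 2, 54]
[8, 2, 9]
[3, 2]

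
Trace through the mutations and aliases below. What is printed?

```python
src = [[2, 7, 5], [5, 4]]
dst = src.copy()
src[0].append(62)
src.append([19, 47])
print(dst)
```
[[2, 7, 5, 62], [5, 4]]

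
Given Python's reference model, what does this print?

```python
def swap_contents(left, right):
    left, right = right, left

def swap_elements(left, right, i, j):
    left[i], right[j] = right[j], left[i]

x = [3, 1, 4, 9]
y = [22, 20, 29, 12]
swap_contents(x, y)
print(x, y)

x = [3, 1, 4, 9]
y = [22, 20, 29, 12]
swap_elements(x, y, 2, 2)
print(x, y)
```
[3, 1, 4, 9] [22, 20, 29, 12]
[3, 1, 29, 9] [22, 20, 4, 12]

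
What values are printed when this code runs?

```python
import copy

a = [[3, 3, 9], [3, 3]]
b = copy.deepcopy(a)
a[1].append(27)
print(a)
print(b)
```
[[3, 3, 9], [3, 3, 27]]
[[3, 3, 9], [3, 3]]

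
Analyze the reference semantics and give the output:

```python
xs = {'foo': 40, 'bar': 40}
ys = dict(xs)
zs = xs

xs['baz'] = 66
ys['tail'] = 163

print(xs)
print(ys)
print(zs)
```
{'foo': 40, 'bar': 40, 'baz': 66}
{'foo': 40, 'bar': 40, 'tail': 163}
{'foo': 40, 'bar': 40, 'baz': 66}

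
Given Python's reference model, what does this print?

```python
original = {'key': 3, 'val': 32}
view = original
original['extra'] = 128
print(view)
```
{'key': 3, 'val': 32, 'extra': 128}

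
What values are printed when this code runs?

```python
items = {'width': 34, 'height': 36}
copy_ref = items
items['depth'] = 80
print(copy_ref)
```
{'width': 34, 'height': 36, 'depth': 80}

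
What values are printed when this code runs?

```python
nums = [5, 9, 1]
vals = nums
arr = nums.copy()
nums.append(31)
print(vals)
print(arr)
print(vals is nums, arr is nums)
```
[5, 9, 1, 31]
[5, 9, 1]
True False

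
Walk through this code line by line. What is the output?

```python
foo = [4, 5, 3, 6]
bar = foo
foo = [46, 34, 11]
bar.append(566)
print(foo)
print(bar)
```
[46, 34, 11]
[4, 5, 3, 6, 566]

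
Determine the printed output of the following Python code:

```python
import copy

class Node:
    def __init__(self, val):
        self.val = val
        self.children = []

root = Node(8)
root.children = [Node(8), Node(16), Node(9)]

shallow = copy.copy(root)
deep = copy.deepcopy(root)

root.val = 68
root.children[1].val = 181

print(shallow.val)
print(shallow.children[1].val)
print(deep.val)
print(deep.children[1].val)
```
8
181
8
16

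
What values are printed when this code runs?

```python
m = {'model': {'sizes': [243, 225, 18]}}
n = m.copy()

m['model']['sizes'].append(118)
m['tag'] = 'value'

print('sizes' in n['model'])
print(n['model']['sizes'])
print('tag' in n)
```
True
[243, 225, 18, 118]
False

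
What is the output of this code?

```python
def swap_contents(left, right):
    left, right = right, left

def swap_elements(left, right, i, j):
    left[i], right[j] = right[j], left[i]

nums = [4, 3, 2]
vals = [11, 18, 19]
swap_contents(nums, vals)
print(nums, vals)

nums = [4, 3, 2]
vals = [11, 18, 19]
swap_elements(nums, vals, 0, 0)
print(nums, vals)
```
[4, 3, 2] [11, 18, 19]
[11, 3, 2] [4, 18, 19]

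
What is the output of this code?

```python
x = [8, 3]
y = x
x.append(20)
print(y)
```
[8, 3, 20]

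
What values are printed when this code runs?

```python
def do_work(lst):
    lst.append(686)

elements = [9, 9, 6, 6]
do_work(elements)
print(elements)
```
[9, 9, 6, 6, 686]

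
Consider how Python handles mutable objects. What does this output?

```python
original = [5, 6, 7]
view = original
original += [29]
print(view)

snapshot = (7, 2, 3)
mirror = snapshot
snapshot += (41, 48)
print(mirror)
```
[5, 6, 7, 29]
(7, 2, 3)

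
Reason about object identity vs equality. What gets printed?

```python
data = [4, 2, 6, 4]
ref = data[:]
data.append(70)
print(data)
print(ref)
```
[4, 2, 6, 4, 70]
[4, 2, 6, 4]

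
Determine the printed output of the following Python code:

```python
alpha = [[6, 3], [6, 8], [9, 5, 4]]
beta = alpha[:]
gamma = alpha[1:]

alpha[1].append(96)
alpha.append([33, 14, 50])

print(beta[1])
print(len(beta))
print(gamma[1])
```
[6, 8, 96]
3
[9, 5, 4]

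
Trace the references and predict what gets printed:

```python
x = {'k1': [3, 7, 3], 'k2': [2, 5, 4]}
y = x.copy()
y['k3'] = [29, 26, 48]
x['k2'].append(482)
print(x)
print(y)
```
{'k1': [3, 7, 3], 'k2': [2, 5, 4, 482]}
{'k1': [3, 7, 3], 'k2': [2, 5, 4, 482], 'k3': [29, 26, 48]}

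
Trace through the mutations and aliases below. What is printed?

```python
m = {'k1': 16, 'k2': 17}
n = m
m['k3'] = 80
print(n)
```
{'k1': 16, 'k2': 17, 'k3': 80}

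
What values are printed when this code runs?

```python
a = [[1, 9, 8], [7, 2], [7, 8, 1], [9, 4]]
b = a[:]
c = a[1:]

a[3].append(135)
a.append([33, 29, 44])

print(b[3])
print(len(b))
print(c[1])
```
[9, 4, 135]
4
[7, 8, 1]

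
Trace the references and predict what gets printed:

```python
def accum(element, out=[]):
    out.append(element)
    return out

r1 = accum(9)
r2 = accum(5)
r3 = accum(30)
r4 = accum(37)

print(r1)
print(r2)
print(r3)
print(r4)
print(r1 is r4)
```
[9, 5, 30, 37]
[9, 5, 30, 37]
[9, 5, 30, 37]
[9, 5, 30, 37]
True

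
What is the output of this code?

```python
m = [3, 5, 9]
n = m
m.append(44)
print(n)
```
[3, 5, 9, 44]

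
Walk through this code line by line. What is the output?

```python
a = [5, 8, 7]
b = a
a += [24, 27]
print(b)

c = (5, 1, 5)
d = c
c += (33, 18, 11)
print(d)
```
[5, 8, 7, 24, 27]
(5, 1, 5)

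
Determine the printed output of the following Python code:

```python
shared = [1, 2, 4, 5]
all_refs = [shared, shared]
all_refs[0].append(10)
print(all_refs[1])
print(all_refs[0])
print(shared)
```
[1, 2, 4, 5, 10]
[1, 2, 4, 5, 10]
[1, 2, 4, 5, 10]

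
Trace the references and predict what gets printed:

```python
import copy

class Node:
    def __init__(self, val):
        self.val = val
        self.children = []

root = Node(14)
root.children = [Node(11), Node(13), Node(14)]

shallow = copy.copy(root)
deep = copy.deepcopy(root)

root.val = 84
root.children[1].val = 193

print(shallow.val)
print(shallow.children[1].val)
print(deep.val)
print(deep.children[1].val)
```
14
193
14
13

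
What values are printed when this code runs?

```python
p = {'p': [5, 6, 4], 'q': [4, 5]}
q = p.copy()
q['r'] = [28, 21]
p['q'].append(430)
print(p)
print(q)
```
{'p': [5, 6, 4], 'q': [4, 5, 430]}
{'p': [5, 6, 4], 'q': [4, 5, 430], 'r': [28, 21]}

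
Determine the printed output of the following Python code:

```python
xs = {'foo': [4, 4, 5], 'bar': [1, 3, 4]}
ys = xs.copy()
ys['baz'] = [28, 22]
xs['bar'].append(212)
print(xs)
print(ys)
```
{'foo': [4, 4, 5], 'bar': [1, 3, 4, 212]}
{'foo': [4, 4, 5], 'bar': [1, 3, 4, 212], 'baz': [28, 22]}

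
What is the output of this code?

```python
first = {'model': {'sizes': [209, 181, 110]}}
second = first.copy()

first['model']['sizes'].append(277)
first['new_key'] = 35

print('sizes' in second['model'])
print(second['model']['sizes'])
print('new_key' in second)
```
True
[209, 181, 110, 277]
False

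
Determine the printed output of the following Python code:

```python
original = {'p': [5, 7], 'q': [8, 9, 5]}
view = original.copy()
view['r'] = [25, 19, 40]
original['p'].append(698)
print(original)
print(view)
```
{'p': [5, 7, 698], 'q': [8, 9, 5]}
{'p': [5, 7, 698], 'q': [8, 9, 5], 'r': [25, 19, 40]}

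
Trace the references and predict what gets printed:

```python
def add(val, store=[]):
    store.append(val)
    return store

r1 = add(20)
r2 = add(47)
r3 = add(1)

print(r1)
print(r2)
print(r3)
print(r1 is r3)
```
[20, 47, 1]
[20, 47, 1]
[20, 47, 1]
True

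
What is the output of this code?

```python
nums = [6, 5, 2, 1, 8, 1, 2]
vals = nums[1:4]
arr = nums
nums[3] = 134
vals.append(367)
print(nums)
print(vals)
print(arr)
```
[6, 5, 2, 134, 8, 1, 2]
[5, 2, 1, 367]
[6, 5, 2, 134, 8, 1, 2]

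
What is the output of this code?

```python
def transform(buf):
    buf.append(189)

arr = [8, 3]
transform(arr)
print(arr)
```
[8, 3, 189]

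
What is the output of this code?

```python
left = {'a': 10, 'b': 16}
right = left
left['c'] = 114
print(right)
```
{'a': 10, 'b': 16, 'c': 114}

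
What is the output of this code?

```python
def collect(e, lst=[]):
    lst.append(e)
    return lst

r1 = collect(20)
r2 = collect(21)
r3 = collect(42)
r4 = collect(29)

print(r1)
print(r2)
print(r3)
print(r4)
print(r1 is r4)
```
[20, 21, 42, 29]
[20, 21, 42, 29]
[20, 21, 42, 29]
[20, 21, 42, 29]
True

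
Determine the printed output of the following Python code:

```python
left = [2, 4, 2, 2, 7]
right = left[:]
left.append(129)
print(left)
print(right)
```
[2, 4, 2, 2, 7, 129]
[2, 4, 2, 2, 7]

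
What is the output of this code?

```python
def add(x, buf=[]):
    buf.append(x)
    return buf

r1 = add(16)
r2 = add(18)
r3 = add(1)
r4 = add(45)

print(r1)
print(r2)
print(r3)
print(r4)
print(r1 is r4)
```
[16, 18, 1, 45]
[16, 18, 1, 45]
[16, 18, 1, 45]
[16, 18, 1, 45]
True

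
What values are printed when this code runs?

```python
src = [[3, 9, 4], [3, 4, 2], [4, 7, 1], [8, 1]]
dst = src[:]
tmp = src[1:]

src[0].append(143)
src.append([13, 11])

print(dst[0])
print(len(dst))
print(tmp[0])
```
[3, 9, 4, 143]
4
[3, 4, 2]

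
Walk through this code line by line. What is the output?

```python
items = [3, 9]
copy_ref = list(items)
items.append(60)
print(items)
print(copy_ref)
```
[3, 9, 60]
[3, 9]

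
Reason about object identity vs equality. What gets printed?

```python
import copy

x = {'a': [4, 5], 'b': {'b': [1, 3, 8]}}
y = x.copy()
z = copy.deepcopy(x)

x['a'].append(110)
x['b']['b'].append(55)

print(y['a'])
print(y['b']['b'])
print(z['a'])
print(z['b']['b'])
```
[4, 5, 110]
[1, 3, 8, 55]
[4, 5]
[1, 3, 8]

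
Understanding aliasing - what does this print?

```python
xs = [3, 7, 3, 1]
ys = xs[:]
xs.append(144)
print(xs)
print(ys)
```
[3, 7, 3, 1, 144]
[3, 7, 3, 1]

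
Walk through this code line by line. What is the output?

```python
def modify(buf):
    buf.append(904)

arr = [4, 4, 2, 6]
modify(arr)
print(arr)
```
[4, 4, 2, 6, 904]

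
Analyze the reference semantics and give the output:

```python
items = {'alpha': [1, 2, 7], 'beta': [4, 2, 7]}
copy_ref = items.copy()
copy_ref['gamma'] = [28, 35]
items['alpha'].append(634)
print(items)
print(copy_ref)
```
{'alpha': [1, 2, 7, 634], 'beta': [4, 2, 7]}
{'alpha': [1, 2, 7, 634], 'beta': [4, 2, 7], 'gamma': [28, 35]}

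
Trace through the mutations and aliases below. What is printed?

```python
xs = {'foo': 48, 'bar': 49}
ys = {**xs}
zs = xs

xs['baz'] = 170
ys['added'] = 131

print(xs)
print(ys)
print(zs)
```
{'foo': 48, 'bar': 49, 'baz': 170}
{'foo': 48, 'bar': 49, 'added': 131}
{'foo': 48, 'bar': 49, 'baz': 170}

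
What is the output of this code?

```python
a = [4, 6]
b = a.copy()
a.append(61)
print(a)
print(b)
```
[4, 6, 61]
[4, 6]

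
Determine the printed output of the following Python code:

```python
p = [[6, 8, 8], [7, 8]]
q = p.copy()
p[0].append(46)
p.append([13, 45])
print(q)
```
[[6, 8, 8, 46], [7, 8]]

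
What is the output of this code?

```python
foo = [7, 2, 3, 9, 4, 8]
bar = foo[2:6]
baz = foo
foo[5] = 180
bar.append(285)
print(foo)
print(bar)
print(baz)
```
[7, 2, 3, 9, 4, 180]
[3, 9, 4, 8, 285]
[7, 2, 3, 9, 4, 180]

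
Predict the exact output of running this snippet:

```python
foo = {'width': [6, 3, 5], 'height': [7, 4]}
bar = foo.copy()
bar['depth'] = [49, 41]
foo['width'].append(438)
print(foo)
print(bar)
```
{'width': [6, 3, 5, 438], 'height': [7, 4]}
{'width': [6, 3, 5, 438], 'height': [7, 4], 'depth': [49, 41]}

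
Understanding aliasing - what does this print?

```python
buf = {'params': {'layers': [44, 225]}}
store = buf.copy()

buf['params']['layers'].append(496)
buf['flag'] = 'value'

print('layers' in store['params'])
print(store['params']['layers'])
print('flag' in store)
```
True
[44, 225, 496]
False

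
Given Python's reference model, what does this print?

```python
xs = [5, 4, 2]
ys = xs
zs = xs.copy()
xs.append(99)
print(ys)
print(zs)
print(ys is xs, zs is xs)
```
[5, 4, 2, 99]
[5, 4, 2]
True False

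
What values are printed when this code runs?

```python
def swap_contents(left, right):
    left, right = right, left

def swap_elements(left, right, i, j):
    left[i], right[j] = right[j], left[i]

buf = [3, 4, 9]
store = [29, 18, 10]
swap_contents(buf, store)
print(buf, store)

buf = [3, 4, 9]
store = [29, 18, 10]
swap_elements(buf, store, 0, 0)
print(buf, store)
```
[3, 4, 9] [29, 18, 10]
[29, 4, 9] [3, 18, 10]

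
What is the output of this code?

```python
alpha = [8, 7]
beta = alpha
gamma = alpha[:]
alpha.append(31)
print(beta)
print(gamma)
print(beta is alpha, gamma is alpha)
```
[8, 7, 31]
[8, 7]
True False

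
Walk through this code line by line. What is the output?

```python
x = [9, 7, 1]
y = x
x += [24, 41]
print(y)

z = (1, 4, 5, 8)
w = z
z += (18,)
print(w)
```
[9, 7, 1, 24, 41]
(1, 4, 5, 8)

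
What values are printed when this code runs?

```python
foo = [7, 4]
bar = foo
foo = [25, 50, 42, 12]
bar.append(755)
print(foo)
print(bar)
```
[25, 50, 42, 12]
[7, 4, 755]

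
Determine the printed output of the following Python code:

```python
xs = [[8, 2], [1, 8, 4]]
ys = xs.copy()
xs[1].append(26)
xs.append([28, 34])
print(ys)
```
[[8, 2], [1, 8, 4, 26]]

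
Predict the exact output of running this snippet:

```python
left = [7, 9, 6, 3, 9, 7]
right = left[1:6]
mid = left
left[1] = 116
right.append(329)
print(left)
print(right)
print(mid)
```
[7, 116, 6, 3, 9, 7]
[9, 6, 3, 9, 7, 329]
[7, 116, 6, 3, 9, 7]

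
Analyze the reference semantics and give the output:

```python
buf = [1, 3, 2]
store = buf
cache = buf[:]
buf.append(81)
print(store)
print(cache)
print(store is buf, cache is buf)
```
[1, 3, 2, 81]
[1, 3, 2]
True False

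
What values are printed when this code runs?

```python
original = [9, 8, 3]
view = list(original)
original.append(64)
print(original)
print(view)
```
[9, 8, 3, 64]
[9, 8, 3]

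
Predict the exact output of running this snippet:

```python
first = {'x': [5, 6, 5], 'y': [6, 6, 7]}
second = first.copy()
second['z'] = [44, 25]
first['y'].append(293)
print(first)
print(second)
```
{'x': [5, 6, 5], 'y': [6, 6, 7, 293]}
{'x': [5, 6, 5], 'y': [6, 6, 7, 293], 'z': [44, 25]}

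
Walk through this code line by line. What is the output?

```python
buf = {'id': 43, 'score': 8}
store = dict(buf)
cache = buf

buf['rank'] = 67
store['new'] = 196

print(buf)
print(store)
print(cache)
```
{'id': 43, 'score': 8, 'rank': 67}
{'id': 43, 'score': 8, 'new': 196}
{'id': 43, 'score': 8, 'rank': 67}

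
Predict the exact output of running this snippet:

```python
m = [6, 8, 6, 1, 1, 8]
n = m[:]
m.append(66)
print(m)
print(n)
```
[6, 8, 6, 1, 1, 8, 66]
[6, 8, 6, 1, 1, 8]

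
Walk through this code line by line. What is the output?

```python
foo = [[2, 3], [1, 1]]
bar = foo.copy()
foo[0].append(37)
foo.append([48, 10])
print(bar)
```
[[2, 3, 37], [1, 1]]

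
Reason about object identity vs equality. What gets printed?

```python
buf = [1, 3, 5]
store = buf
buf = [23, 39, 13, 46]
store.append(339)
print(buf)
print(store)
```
[23, 39, 13, 46]
[1, 3, 5, 339]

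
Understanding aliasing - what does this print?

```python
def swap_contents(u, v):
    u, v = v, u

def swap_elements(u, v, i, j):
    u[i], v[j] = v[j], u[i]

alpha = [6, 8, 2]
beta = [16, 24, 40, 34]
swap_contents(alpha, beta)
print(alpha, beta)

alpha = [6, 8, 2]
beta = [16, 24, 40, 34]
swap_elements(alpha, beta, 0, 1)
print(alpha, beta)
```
[6, 8, 2] [16, 24, 40, 34]
[24, 8, 2] [16, 6, 40, 34]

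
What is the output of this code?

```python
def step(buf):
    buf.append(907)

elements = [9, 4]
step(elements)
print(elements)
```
[9, 4, 907]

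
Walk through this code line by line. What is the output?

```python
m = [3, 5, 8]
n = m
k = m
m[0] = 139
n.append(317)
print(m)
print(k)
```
[139, 5, 8, 317]
[139, 5, 8, 317]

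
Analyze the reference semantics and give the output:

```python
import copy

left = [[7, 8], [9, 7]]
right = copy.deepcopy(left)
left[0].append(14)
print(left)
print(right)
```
[[7, 8, 14], [9, 7]]
[[7, 8], [9, 7]]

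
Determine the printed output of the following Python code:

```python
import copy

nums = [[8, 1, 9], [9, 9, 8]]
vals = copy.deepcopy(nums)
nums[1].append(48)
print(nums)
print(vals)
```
[[8, 1, 9], [9, 9, 8, 48]]
[[8, 1, 9], [9, 9, 8]]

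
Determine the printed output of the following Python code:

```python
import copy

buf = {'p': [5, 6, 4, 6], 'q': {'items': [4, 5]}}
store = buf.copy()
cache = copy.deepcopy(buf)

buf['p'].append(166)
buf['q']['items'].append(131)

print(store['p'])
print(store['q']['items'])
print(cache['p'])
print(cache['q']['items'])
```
[5, 6, 4, 6, 166]
[4, 5, 131]
[5, 6, 4, 6]
[4, 5]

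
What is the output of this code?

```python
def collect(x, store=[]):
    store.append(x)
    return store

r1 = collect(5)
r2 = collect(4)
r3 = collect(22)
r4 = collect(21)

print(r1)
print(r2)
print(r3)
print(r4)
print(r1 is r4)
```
[5, 4, 22, 21]
[5, 4, 22, 21]
[5, 4, 22, 21]
[5, 4, 22, 21]
True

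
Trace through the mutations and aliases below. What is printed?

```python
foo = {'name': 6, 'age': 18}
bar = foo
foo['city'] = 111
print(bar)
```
{'name': 6, 'age': 18, 'city': 111}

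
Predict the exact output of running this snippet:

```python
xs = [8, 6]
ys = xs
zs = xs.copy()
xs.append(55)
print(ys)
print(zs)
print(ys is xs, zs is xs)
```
[8, 6, 55]
[8, 6]
True False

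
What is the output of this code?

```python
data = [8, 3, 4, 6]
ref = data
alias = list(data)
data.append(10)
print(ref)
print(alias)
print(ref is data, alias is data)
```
[8, 3, 4, 6, 10]
[8, 3, 4, 6]
True False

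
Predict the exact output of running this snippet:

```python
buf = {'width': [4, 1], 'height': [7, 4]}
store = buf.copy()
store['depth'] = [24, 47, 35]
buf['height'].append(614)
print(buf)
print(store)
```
{'width': [4, 1], 'height': [7, 4, 614]}
{'width': [4, 1], 'height': [7, 4, 614], 'depth': [24, 47, 35]}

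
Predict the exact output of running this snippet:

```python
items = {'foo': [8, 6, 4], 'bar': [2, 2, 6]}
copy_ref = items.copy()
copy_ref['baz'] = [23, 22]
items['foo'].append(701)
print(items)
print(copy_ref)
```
{'foo': [8, 6, 4, 701], 'bar': [2, 2, 6]}
{'foo': [8, 6, 4, 701], 'bar': [2, 2, 6], 'baz': [23, 22]}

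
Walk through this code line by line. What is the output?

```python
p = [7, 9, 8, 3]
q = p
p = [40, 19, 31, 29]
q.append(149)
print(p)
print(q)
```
[40, 19, 31, 29]
[7, 9, 8, 3, 149]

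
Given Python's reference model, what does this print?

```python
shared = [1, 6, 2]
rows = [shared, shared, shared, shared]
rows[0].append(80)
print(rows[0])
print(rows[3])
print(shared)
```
[1, 6, 2, 80]
[1, 6, 2, 80]
[1, 6, 2, 80]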